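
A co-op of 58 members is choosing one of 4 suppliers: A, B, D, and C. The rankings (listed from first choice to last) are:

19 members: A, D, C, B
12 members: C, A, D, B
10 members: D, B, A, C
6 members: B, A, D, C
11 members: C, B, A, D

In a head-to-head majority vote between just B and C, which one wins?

C

Voters preferring B to C: 16; preferring C to B: 42.
C wins the head-to-head.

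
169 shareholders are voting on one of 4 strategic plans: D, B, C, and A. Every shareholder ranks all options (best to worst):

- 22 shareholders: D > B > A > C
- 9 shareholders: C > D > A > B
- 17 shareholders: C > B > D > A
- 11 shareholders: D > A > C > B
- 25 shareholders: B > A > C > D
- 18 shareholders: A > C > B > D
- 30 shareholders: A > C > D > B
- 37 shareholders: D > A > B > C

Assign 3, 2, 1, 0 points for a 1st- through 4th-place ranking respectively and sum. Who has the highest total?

A

D: 22·3 + 9·2 + 17·1 + 11·3 + 25·0 + 18·0 + 30·1 + 37·3 = 275
B: 22·2 + 9·0 + 17·2 + 11·0 + 25·3 + 18·1 + 30·0 + 37·1 = 208
C: 22·0 + 9·3 + 17·3 + 11·1 + 25·1 + 18·2 + 30·2 + 37·0 = 210
A: 22·1 + 9·1 + 17·0 + 11·2 + 25·2 + 18·3 + 30·3 + 37·2 = 321
A has the highest Borda score (321).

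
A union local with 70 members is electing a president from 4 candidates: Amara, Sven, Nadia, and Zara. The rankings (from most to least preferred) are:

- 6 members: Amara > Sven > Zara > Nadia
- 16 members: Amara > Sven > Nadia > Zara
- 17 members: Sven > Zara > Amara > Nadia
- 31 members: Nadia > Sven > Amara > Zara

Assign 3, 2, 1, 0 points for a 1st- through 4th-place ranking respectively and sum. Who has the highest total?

Sven

Amara: 6·3 + 16·3 + 17·1 + 31·1 = 114
Sven: 6·2 + 16·2 + 17·3 + 31·2 = 157
Nadia: 6·0 + 16·1 + 17·0 + 31·3 = 109
Zara: 6·1 + 16·0 + 17·2 + 31·0 = 40
Sven has the highest Borda score (157).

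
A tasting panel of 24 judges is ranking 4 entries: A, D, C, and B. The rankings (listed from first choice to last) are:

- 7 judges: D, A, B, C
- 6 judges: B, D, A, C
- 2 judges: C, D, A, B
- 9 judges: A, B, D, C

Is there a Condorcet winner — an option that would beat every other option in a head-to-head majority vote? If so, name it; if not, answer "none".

Checking pairwise contests:
D beats A 15–9.
B beats D 15–9.
A beats C 22–2.
A beats B 18–6.
Every option loses at least one head-to-head, so there is no Condorcet winner.

none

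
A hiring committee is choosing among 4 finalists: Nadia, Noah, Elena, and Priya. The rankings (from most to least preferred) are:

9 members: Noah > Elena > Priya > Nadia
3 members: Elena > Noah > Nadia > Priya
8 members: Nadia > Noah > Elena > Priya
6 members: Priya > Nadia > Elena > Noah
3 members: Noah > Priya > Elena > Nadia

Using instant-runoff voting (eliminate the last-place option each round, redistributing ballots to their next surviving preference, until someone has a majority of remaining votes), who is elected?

Noah

Round 1: Nadia 8, Noah 12, Elena 3, Priya 6. Eliminate Elena.
Round 2: Nadia 8, Noah 15, Priya 6. Noah has a majority.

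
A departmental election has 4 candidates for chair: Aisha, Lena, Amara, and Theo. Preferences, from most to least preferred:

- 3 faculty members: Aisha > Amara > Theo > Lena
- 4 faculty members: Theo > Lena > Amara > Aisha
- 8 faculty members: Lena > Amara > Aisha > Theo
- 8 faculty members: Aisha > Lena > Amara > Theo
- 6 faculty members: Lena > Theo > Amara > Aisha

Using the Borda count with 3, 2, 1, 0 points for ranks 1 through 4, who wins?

Lena

Aisha: 3·3 + 4·0 + 8·1 + 8·3 + 6·0 = 41
Lena: 3·0 + 4·2 + 8·3 + 8·2 + 6·3 = 66
Amara: 3·2 + 4·1 + 8·2 + 8·1 + 6·1 = 40
Theo: 3·1 + 4·3 + 8·0 + 8·0 + 6·2 = 27
Lena has the highest Borda score (66).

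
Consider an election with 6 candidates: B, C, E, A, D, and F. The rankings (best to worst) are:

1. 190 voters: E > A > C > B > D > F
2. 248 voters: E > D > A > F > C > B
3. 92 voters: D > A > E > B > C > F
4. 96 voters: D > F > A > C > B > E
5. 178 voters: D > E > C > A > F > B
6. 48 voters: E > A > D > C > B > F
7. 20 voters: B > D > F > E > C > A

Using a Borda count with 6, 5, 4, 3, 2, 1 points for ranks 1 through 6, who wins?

E

B: 190·3 + 248·1 + 92·3 + 96·2 + 178·1 + 48·2 + 20·6 = 1680
C: 190·4 + 248·2 + 92·2 + 96·3 + 178·4 + 48·3 + 20·2 = 2624
E: 190·6 + 248·6 + 92·4 + 96·1 + 178·5 + 48·6 + 20·3 = 4330
A: 190·5 + 248·4 + 92·5 + 96·4 + 178·3 + 48·5 + 20·1 = 3580
D: 190·2 + 248·5 + 92·6 + 96·6 + 178·6 + 48·4 + 20·5 = 4108
F: 190·1 + 248·3 + 92·1 + 96·5 + 178·2 + 48·1 + 20·4 = 1990
E has the highest Borda score (4330).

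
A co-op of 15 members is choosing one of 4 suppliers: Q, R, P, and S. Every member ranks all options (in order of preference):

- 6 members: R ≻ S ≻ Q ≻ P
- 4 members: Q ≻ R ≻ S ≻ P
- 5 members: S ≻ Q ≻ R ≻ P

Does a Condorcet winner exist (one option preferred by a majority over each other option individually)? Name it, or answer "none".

Checking pairwise contests:
S beats Q 11–4.
Q beats R 9–6.
Q beats P 15–0.
R beats S 10–5.
Every option loses at least one head-to-head, so there is no Condorcet winner.

none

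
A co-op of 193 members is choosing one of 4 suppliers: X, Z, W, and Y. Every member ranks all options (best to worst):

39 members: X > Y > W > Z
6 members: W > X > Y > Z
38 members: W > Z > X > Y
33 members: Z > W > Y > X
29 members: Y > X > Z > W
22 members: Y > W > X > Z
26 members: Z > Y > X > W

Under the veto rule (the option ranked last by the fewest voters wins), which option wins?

X

Last-place votes: X 33, Z 67, W 55, Y 38.
X is ranked last by the fewest voters, so X wins.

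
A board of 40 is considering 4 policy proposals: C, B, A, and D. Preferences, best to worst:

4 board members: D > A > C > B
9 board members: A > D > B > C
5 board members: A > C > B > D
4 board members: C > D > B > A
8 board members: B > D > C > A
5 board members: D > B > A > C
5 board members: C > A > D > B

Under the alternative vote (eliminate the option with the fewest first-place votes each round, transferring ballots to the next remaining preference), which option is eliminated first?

Round 1: C 9, B 8, A 14, D 9. Eliminate B.

B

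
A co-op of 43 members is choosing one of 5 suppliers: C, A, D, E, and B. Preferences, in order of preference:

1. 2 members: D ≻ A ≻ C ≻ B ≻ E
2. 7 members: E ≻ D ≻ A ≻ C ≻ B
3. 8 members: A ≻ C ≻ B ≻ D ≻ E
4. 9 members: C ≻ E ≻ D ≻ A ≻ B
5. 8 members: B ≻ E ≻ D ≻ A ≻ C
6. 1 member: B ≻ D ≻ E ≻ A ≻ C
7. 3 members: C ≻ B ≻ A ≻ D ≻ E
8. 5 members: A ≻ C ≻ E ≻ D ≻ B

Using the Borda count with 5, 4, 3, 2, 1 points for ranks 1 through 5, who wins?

C

C: 2·3 + 7·2 + 8·4 + 9·5 + 8·1 + 1·1 + 3·5 + 5·4 = 141
A: 2·4 + 7·3 + 8·5 + 9·2 + 8·2 + 1·2 + 3·3 + 5·5 = 139
D: 2·5 + 7·4 + 8·2 + 9·3 + 8·3 + 1·4 + 3·2 + 5·2 = 125
E: 2·1 + 7·5 + 8·1 + 9·4 + 8·4 + 1·3 + 3·1 + 5·3 = 134
B: 2·2 + 7·1 + 8·3 + 9·1 + 8·5 + 1·5 + 3·4 + 5·1 = 106
C has the highest Borda score (141).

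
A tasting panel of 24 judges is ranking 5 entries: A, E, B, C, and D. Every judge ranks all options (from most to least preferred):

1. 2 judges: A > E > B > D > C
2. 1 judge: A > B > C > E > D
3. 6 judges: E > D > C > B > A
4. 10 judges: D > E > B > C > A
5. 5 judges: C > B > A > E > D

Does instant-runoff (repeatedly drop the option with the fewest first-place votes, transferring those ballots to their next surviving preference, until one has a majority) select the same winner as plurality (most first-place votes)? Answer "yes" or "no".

no

Instant-runoff — R1 A 3, E 6, B 0, C 5, D 10 (B out); R2 A 3, E 6, C 5, D 10 (A out); R3 E 8, C 6, D 10 (C out); R4 E 14, D 10 (E winner). Winner: E.
Plurality — first-place votes: A 3, E 6, B 0, C 5, D 10. Winner: D.
The two methods disagree.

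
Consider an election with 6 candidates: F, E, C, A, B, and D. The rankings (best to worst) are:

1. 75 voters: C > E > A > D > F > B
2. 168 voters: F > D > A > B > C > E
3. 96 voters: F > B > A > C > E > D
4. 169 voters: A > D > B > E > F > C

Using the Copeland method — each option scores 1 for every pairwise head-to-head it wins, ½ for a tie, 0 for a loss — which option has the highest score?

F

F: beats E, C, A, B, and D → score 5.
E: loses to F, C, A, B, and D → score 0.
C: beats E; loses to F, A, B, and D → score 1.
A: beats E, C, B, and D; loses to F → score 4.
B: beats E and C; loses to F, A, and D → score 2.
D: beats E, C, and B; loses to F and A → score 3.
F has the best pairwise record.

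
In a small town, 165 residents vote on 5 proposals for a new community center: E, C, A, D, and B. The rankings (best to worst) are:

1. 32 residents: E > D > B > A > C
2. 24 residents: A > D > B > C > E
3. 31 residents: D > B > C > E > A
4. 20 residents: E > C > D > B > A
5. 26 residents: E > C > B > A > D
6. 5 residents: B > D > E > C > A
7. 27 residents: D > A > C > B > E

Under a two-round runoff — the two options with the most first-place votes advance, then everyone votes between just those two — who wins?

D

Round 1 first-place votes: E 78, C 0, A 24, D 58, B 5.
E and D advance.
Runoff: E is preferred to D by 78 voters; D by 87.
D wins the runoff.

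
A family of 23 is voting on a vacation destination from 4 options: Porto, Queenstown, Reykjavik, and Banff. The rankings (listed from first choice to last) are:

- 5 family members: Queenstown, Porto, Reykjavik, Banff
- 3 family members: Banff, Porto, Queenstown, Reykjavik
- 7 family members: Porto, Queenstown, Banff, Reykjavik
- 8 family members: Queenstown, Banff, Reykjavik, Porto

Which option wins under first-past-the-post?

First-place votes: Porto 7, Queenstown 13, Reykjavik 0, Banff 3.
Queenstown has the most first-place votes.

Queenstown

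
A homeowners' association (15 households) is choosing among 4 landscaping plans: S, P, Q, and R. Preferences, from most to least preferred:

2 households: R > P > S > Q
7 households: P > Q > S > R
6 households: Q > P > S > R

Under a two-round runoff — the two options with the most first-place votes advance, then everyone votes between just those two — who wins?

Round 1 first-place votes: S 0, P 7, Q 6, R 2.
P and Q advance.
Runoff: P is preferred to Q by 9 voters; Q by 6.
P wins the runoff.

P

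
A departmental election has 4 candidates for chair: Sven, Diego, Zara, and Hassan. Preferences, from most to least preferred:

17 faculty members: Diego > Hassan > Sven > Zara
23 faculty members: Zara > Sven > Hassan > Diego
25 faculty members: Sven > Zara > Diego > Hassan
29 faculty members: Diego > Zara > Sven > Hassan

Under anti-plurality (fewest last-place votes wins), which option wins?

Sven

Last-place votes: Sven 0, Diego 23, Zara 17, Hassan 54.
Sven is ranked last by the fewest voters, so Sven wins.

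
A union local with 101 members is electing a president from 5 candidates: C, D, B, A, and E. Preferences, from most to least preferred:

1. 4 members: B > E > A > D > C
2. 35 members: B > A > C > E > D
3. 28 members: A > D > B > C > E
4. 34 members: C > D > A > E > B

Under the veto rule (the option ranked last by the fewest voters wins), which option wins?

A

Last-place votes: C 4, D 35, B 34, A 0, E 28.
A is ranked last by the fewest voters, so A wins.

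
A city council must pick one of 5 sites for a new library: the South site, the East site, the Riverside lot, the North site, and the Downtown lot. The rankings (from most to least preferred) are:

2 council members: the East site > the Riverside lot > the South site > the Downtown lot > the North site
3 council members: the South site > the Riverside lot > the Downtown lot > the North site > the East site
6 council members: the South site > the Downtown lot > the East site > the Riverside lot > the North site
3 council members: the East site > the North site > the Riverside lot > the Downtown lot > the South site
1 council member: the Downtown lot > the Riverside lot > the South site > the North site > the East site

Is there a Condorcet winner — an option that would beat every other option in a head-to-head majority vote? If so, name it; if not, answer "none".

the South site vs the East site: 10–5 for the South site.
the South site vs the Riverside lot: 9–6 for the South site.
the South site vs the North site: 12–3 for the South site.
the South site vs the Downtown lot: 11–4 for the South site.
the South site beats every other option head-to-head.

the South site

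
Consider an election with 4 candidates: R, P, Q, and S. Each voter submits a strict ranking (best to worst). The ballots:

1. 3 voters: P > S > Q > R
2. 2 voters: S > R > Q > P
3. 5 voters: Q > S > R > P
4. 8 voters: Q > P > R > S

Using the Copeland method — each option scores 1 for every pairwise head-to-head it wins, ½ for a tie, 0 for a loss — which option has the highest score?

Q

R: loses to P, Q, and S → score 0.
P: beats R and S; loses to Q → score 2.
Q: beats R, P, and S → score 3.
S: beats R; loses to P and Q → score 1.
Q has the best pairwise record.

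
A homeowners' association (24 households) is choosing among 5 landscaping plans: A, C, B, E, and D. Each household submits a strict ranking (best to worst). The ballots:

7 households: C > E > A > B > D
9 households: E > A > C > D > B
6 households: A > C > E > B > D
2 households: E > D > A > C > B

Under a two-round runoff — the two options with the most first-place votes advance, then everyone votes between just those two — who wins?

C

Round 1 first-place votes: A 6, C 7, B 0, E 11, D 0.
E and C advance.
Runoff: E is preferred to C by 11 voters; C by 13.
C wins the runoff.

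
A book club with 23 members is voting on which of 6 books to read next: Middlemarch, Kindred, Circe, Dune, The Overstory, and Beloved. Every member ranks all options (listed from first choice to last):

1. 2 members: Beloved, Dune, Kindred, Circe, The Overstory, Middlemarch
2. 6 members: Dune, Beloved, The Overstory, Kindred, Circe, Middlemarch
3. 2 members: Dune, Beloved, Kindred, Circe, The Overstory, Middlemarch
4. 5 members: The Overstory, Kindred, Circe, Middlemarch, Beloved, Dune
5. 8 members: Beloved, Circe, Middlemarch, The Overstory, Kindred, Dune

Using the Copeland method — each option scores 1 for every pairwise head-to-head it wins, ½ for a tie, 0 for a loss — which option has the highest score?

Middlemarch: beats Dune; loses to Kindred, Circe, The Overstory, and Beloved → score 1.
Kindred: beats Middlemarch, Circe, and Dune; loses to The Overstory and Beloved → score 3.
Circe: beats Middlemarch, Dune, and The Overstory; loses to Kindred and Beloved → score 3.
Dune: loses to Middlemarch, Kindred, Circe, The Overstory, and Beloved → score 0.
The Overstory: beats Middlemarch, Kindred, and Dune; loses to Circe and Beloved → score 3.
Beloved: beats Middlemarch, Kindred, Circe, Dune, and The Overstory → score 5.
Beloved has the best pairwise record.

Beloved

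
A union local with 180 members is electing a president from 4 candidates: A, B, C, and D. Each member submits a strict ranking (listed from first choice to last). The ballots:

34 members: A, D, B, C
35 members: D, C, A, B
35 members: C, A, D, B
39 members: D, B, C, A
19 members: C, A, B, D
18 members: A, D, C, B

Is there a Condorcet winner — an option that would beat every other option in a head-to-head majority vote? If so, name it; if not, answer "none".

Checking pairwise contests:
C beats A 128–52.
A beats B 141–39.
D beats C 126–54.
A beats D 106–74.
Every option loses at least one head-to-head, so there is no Condorcet winner.

none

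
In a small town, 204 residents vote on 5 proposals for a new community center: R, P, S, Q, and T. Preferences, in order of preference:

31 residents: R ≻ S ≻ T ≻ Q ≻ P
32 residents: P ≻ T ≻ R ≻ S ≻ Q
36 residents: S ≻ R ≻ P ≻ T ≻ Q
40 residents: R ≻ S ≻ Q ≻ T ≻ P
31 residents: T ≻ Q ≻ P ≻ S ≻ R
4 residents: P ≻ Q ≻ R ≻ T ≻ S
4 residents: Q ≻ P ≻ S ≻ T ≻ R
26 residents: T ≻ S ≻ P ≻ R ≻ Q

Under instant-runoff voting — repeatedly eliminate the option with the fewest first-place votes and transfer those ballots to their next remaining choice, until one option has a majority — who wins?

R

Round 1: R 71, P 36, S 36, Q 4, T 57. Eliminate Q.
Round 2: R 71, P 40, S 36, T 57. Eliminate S.
Round 3: R 107, P 40, T 57. R has a majority.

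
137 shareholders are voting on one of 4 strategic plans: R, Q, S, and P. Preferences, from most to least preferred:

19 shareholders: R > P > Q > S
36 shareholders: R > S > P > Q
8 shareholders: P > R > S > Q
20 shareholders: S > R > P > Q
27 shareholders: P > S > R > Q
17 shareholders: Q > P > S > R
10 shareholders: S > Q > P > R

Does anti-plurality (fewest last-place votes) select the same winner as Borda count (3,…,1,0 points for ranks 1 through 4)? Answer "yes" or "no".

Anti-plurality — last-place votes: R 27, Q 91, S 19, P 0. Winner: P.
Borda — scores: R 248, Q 90, S 241, P 243. Winner: R.
The two methods disagree.

no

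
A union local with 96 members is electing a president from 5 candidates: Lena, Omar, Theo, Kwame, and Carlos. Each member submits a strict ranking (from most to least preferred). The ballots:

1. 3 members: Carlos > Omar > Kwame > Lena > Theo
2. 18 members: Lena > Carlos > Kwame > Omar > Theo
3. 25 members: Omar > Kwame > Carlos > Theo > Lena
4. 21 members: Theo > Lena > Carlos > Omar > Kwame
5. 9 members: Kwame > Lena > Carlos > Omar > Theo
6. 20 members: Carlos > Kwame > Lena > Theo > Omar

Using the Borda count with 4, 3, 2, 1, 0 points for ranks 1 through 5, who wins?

Lena: 3·1 + 18·4 + 25·0 + 21·3 + 9·3 + 20·2 = 205
Omar: 3·3 + 18·1 + 25·4 + 21·1 + 9·1 + 20·0 = 157
Theo: 3·0 + 18·0 + 25·1 + 21·4 + 9·0 + 20·1 = 129
Kwame: 3·2 + 18·2 + 25·3 + 21·0 + 9·4 + 20·3 = 213
Carlos: 3·4 + 18·3 + 25·2 + 21·2 + 9·2 + 20·4 = 256
Carlos has the highest Borda score (256).

Carlos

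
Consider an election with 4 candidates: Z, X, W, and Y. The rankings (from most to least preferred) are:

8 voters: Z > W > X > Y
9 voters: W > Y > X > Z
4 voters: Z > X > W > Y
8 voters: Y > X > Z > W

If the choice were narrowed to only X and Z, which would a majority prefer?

X

Voters preferring X to Z: 17; preferring Z to X: 12.
X wins the head-to-head.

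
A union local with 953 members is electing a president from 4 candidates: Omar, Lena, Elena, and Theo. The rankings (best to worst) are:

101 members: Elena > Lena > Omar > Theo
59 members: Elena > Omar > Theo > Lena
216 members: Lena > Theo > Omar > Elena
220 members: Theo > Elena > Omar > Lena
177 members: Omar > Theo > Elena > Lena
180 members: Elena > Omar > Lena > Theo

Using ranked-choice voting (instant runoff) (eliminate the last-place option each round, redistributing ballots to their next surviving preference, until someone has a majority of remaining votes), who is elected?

Round 1: Omar 177, Lena 216, Elena 340, Theo 220. Eliminate Omar.
Round 2: Lena 216, Elena 340, Theo 397. Eliminate Lena.
Round 3: Elena 340, Theo 613. Theo has a majority.

Theo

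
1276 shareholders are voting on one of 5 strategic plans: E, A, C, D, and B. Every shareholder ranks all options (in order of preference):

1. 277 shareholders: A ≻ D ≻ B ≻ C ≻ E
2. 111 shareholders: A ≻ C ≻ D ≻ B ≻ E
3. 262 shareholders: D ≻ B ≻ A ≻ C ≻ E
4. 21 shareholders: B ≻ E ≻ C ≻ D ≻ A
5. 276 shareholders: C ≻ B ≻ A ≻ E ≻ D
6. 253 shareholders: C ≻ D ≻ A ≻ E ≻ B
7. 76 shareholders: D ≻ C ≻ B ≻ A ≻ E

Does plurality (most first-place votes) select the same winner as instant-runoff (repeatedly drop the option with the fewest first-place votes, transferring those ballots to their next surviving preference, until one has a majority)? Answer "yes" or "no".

Plurality — first-place votes: E 0, A 388, C 529, D 338, B 21. Winner: C.
Instant-runoff — R1 E 0, A 388, C 529, D 338, B 21 (E out); R2 A 388, C 529, D 338, B 21 (B out); R3 A 388, C 550, D 338 (D out); R4 A 650, C 626 (A winner). Winner: A.
The two methods disagree.

no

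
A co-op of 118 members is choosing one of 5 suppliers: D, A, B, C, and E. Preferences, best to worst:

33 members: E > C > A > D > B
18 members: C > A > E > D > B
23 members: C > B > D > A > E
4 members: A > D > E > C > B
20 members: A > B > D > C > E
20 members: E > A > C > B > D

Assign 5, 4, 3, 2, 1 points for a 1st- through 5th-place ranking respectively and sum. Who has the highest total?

D: 33·2 + 18·2 + 23·3 + 4·4 + 20·3 + 20·1 = 267
A: 33·3 + 18·4 + 23·2 + 4·5 + 20·5 + 20·4 = 417
B: 33·1 + 18·1 + 23·4 + 4·1 + 20·4 + 20·2 = 267
C: 33·4 + 18·5 + 23·5 + 4·2 + 20·2 + 20·3 = 445
E: 33·5 + 18·3 + 23·1 + 4·3 + 20·1 + 20·5 = 374
C has the highest Borda score (445).

C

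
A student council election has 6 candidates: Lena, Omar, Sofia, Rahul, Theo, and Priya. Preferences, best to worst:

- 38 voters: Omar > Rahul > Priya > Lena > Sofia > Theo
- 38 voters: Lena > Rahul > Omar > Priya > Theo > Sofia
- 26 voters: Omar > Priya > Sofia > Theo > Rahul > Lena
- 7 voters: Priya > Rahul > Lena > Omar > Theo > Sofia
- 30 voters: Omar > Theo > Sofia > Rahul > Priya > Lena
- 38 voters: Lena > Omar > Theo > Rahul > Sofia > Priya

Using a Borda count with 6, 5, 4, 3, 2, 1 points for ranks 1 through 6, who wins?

Lena: 38·3 + 38·6 + 26·1 + 7·4 + 30·1 + 38·6 = 654
Omar: 38·6 + 38·4 + 26·6 + 7·3 + 30·6 + 38·5 = 927
Sofia: 38·2 + 38·1 + 26·4 + 7·1 + 30·4 + 38·2 = 421
Rahul: 38·5 + 38·5 + 26·2 + 7·5 + 30·3 + 38·3 = 671
Theo: 38·1 + 38·2 + 26·3 + 7·2 + 30·5 + 38·4 = 508
Priya: 38·4 + 38·3 + 26·5 + 7·6 + 30·2 + 38·1 = 536
Omar has the highest Borda score (927).

Omar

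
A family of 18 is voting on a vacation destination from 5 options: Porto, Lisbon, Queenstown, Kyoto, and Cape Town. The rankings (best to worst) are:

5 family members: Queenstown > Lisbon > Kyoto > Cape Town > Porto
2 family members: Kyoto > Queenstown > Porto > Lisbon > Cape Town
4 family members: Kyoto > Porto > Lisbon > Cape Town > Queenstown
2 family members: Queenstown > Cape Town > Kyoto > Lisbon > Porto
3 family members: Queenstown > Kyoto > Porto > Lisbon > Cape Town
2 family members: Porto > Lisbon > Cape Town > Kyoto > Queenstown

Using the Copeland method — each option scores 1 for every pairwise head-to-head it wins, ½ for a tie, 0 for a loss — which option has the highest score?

Queenstown

Porto: beats Lisbon and Cape Town; loses to Queenstown and Kyoto → score 2.
Lisbon: beats Cape Town; loses to Porto, Queenstown, and Kyoto → score 1.
Queenstown: beats Porto, Lisbon, Kyoto, and Cape Town → score 4.
Kyoto: beats Porto, Lisbon, and Cape Town; loses to Queenstown → score 3.
Cape Town: loses to Porto, Lisbon, Queenstown, and Kyoto → score 0.
Queenstown has the best pairwise record.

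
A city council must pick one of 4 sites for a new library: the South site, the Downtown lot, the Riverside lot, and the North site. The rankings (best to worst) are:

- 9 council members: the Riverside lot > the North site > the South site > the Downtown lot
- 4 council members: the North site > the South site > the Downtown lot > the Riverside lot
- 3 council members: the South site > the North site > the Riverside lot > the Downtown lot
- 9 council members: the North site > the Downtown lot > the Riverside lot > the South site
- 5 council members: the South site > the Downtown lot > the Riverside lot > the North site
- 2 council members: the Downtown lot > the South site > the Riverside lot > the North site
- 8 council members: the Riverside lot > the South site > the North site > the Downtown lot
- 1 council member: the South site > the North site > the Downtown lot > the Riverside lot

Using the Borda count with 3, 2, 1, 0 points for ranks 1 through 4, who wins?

the North site

the South site: 9·1 + 4·2 + 3·3 + 9·0 + 5·3 + 2·2 + 8·2 + 1·3 = 64
the Downtown lot: 9·0 + 4·1 + 3·0 + 9·2 + 5·2 + 2·3 + 8·0 + 1·1 = 39
the Riverside lot: 9·3 + 4·0 + 3·1 + 9·1 + 5·1 + 2·1 + 8·3 + 1·0 = 70
the North site: 9·2 + 4·3 + 3·2 + 9·3 + 5·0 + 2·0 + 8·1 + 1·2 = 73
the North site has the highest Borda score (73).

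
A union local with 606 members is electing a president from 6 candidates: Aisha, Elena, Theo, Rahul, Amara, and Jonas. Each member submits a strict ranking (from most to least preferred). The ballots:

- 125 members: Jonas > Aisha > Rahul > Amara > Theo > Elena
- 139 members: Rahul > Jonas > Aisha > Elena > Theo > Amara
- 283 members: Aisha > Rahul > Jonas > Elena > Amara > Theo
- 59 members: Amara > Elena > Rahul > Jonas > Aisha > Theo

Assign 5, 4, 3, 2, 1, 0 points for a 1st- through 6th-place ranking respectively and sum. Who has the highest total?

Aisha: 125·4 + 139·3 + 283·5 + 59·1 = 2391
Elena: 125·0 + 139·2 + 283·2 + 59·4 = 1080
Theo: 125·1 + 139·1 + 283·0 + 59·0 = 264
Rahul: 125·3 + 139·5 + 283·4 + 59·3 = 2379
Amara: 125·2 + 139·0 + 283·1 + 59·5 = 828
Jonas: 125·5 + 139·4 + 283·3 + 59·2 = 2148
Aisha has the highest Borda score (2391).

Aisha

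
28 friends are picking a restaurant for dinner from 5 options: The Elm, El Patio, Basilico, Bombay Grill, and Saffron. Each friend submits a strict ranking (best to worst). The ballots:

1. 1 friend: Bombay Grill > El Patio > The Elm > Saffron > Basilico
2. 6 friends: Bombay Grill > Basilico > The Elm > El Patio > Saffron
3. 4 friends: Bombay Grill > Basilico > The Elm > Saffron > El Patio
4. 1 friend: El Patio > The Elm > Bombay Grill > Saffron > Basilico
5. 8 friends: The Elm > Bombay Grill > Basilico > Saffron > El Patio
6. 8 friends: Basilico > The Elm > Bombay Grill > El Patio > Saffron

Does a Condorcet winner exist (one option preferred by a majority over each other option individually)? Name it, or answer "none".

none

Checking pairwise contests:
Basilico beats The Elm 18–10.
The Elm beats El Patio 26–2.
Bombay Grill beats Basilico 20–8.
The Elm beats Bombay Grill 17–11.
The Elm beats Saffron 28–0.
Every option loses at least one head-to-head, so there is no Condorcet winner.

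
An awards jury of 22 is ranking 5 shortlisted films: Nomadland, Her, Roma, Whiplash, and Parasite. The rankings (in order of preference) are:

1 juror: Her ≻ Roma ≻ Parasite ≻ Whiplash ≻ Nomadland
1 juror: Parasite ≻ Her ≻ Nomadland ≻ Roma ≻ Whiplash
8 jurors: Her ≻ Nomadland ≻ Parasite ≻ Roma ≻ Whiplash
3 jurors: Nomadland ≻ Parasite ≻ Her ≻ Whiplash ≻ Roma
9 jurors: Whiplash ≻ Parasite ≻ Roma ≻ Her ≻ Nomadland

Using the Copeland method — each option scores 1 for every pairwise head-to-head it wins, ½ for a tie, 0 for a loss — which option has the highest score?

Nomadland: beats Roma and Whiplash; ties Parasite; loses to Her → score 2.5.
Her: beats Nomadland, Roma, and Whiplash; loses to Parasite → score 3.
Roma: loses to Nomadland, Her, Whiplash, and Parasite → score 0.
Whiplash: beats Roma; loses to Nomadland, Her, and Parasite → score 1.
Parasite: beats Her, Roma, and Whiplash; ties Nomadland → score 3.5.
Parasite has the best pairwise record.

Parasite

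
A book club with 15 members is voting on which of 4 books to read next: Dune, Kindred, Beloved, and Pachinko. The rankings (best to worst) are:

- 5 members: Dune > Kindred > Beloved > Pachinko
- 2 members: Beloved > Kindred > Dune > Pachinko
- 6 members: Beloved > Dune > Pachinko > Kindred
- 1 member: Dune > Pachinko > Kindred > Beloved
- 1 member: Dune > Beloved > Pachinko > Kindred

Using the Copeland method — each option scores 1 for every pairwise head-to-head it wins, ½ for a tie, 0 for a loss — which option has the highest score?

Dune: beats Kindred and Pachinko; loses to Beloved → score 2.
Kindred: loses to Dune, Beloved, and Pachinko → score 0.
Beloved: beats Dune, Kindred, and Pachinko → score 3.
Pachinko: beats Kindred; loses to Dune and Beloved → score 1.
Beloved has the best pairwise record.

Beloved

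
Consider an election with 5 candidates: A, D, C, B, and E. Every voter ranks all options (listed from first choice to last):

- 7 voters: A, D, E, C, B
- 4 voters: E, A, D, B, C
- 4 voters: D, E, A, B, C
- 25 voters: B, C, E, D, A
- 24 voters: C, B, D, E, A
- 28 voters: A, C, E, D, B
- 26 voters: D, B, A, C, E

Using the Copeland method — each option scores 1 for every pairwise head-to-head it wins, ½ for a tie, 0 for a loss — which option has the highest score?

A: beats C and E; loses to D and B → score 2.
D: beats A, B, and E; loses to C → score 3.
C: beats D and E; ties B; loses to A → score 2.5.
B: beats A and E; ties C; loses to D → score 2.5.
E: loses to A, D, C, and B → score 0.
D has the best pairwise record.

D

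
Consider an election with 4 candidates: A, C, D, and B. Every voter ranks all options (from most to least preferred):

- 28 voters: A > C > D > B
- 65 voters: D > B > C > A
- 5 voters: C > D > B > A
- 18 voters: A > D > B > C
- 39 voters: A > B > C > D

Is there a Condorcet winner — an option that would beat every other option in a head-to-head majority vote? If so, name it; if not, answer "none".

A

A vs C: 85–70 for A.
A vs D: 85–70 for A.
A vs B: 85–70 for A.
A beats every other option head-to-head.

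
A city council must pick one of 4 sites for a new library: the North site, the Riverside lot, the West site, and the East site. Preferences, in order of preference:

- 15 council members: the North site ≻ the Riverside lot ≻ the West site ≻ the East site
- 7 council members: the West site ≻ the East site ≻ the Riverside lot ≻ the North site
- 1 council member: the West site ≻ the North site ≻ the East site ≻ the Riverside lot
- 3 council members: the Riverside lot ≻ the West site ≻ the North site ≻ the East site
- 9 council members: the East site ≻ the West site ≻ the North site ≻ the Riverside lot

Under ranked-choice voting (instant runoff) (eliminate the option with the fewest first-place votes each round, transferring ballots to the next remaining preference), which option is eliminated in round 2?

Round 1: the North site 15, the Riverside lot 3, the West site 8, the East site 9. Eliminate the Riverside lot.
Round 2: the North site 15, the West site 11, the East site 9. Eliminate the East site.

the East site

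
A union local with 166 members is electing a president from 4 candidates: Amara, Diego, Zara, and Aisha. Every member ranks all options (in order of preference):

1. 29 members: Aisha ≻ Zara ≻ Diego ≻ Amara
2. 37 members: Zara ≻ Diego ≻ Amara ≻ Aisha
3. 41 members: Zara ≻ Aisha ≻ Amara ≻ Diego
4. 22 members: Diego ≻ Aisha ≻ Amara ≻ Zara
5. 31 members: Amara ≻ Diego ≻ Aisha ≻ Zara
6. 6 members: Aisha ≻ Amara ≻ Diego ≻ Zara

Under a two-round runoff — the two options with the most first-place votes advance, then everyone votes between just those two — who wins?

Aisha

Round 1 first-place votes: Amara 31, Diego 22, Zara 78, Aisha 35.
Zara and Aisha advance.
Runoff: Zara is preferred to Aisha by 78 voters; Aisha by 88.
Aisha wins the runoff.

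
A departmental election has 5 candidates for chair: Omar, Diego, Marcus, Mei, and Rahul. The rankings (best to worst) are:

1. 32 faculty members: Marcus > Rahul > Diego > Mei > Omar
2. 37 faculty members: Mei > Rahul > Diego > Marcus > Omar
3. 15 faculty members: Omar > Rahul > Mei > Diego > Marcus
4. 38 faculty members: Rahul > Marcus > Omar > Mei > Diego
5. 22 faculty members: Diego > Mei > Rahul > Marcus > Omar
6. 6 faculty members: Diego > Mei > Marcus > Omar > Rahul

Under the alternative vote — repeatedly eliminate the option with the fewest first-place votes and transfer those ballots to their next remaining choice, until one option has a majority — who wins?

Round 1: Omar 15, Diego 28, Marcus 32, Mei 37, Rahul 38. Eliminate Omar.
Round 2: Diego 28, Marcus 32, Mei 37, Rahul 53. Eliminate Diego.
Round 3: Marcus 32, Mei 65, Rahul 53. Eliminate Marcus.
Round 4: Mei 65, Rahul 85. Rahul has a majority.

Rahul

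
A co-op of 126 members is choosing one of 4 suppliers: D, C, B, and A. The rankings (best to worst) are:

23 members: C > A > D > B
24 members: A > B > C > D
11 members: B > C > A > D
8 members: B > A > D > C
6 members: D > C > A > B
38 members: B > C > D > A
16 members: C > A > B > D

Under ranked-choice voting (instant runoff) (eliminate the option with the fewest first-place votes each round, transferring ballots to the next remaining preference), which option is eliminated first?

D

Round 1: D 6, C 39, B 57, A 24. Eliminate D.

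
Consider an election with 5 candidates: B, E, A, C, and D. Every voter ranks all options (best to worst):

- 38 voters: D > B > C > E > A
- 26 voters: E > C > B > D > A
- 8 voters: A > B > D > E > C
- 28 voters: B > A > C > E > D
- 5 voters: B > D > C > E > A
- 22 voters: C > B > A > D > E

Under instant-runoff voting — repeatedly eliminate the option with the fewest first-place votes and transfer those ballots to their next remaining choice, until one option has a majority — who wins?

B

Round 1: B 33, E 26, A 8, C 22, D 38. Eliminate A.
Round 2: B 41, E 26, C 22, D 38. Eliminate C.
Round 3: B 63, E 26, D 38. Eliminate E.
Round 4: B 89, D 38. B has a majority.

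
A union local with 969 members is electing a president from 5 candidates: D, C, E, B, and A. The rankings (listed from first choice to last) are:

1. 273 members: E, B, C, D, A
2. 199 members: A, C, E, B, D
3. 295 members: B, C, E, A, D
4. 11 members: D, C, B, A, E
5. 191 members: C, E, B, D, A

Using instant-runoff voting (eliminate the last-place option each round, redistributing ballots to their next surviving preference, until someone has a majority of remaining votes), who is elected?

B

Round 1: D 11, C 191, E 273, B 295, A 199. Eliminate D.
Round 2: C 202, E 273, B 295, A 199. Eliminate A.
Round 3: C 401, E 273, B 295. Eliminate E.
Round 4: C 401, B 568. B has a majority.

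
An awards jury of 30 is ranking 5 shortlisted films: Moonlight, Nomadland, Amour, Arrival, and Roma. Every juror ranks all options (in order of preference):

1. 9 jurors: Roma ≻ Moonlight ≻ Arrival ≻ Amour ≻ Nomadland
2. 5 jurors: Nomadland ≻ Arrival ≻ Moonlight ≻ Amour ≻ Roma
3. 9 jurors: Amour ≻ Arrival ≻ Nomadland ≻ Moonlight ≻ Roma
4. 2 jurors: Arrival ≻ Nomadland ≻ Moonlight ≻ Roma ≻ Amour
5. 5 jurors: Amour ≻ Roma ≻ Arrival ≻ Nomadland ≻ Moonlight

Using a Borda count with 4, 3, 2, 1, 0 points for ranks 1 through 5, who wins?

Arrival

Moonlight: 9·3 + 5·2 + 9·1 + 2·2 + 5·0 = 50
Nomadland: 9·0 + 5·4 + 9·2 + 2·3 + 5·1 = 49
Amour: 9·1 + 5·1 + 9·4 + 2·0 + 5·4 = 70
Arrival: 9·2 + 5·3 + 9·3 + 2·4 + 5·2 = 78
Roma: 9·4 + 5·0 + 9·0 + 2·1 + 5·3 = 53
Arrival has the highest Borda score (78).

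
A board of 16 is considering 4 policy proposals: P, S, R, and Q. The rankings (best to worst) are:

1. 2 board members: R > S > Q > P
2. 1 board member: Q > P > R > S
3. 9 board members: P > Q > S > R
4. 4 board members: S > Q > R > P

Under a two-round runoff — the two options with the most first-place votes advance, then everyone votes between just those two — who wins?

P

Round 1 first-place votes: P 9, S 4, R 2, Q 1.
P and S advance.
Runoff: P is preferred to S by 10 voters; S by 6.
P wins the runoff.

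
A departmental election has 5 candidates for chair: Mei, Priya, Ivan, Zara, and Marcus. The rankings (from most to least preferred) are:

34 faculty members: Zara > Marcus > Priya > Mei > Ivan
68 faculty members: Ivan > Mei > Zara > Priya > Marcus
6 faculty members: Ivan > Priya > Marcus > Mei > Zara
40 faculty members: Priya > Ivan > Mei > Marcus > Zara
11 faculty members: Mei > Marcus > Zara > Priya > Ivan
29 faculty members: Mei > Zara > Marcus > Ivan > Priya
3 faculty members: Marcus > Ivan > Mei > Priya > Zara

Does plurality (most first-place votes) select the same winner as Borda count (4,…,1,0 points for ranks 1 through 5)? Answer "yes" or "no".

Plurality — first-place votes: Mei 40, Priya 40, Ivan 74, Zara 34, Marcus 3. Winner: Ivan.
Borda — scores: Mei 490, Priya 328, Ivan 454, Zara 381, Marcus 257. Winner: Mei.
The two methods disagree.

no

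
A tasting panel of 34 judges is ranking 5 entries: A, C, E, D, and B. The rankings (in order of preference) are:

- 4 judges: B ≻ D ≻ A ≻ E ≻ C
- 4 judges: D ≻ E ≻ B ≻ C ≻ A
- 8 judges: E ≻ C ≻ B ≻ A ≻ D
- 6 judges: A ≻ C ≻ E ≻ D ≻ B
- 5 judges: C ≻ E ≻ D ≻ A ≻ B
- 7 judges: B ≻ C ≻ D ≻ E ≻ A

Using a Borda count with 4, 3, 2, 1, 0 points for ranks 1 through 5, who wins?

C

A: 4·2 + 4·0 + 8·1 + 6·4 + 5·1 + 7·0 = 45
C: 4·0 + 4·1 + 8·3 + 6·3 + 5·4 + 7·3 = 87
E: 4·1 + 4·3 + 8·4 + 6·2 + 5·3 + 7·1 = 82
D: 4·3 + 4·4 + 8·0 + 6·1 + 5·2 + 7·2 = 58
B: 4·4 + 4·2 + 8·2 + 6·0 + 5·0 + 7·4 = 68
C has the highest Borda score (87).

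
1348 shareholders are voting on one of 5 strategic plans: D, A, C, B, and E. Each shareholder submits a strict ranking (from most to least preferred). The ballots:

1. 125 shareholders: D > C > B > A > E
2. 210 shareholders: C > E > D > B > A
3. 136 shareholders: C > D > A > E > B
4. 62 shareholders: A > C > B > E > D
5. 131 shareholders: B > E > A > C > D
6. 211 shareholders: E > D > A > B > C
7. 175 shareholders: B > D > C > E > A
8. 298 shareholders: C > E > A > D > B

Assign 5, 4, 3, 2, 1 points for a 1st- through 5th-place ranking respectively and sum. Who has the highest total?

C

D: 125·5 + 210·3 + 136·4 + 62·1 + 131·1 + 211·4 + 175·4 + 298·2 = 4132
A: 125·2 + 210·1 + 136·3 + 62·5 + 131·3 + 211·3 + 175·1 + 298·3 = 3273
C: 125·4 + 210·5 + 136·5 + 62·4 + 131·2 + 211·1 + 175·3 + 298·5 = 4966
B: 125·3 + 210·2 + 136·1 + 62·3 + 131·5 + 211·2 + 175·5 + 298·1 = 3367
E: 125·1 + 210·4 + 136·2 + 62·2 + 131·4 + 211·5 + 175·2 + 298·4 = 4482
C has the highest Borda score (4966).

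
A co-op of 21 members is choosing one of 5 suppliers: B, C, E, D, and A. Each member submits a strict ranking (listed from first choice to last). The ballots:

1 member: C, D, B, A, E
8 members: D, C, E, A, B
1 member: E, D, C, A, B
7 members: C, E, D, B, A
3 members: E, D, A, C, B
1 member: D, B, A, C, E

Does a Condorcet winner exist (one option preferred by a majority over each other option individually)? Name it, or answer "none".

Checking pairwise contests:
C beats B 20–1.
D beats C 13–8.
C beats E 17–4.
E beats D 11–10.
C beats A 17–4.
Every option loses at least one head-to-head, so there is no Condorcet winner.

none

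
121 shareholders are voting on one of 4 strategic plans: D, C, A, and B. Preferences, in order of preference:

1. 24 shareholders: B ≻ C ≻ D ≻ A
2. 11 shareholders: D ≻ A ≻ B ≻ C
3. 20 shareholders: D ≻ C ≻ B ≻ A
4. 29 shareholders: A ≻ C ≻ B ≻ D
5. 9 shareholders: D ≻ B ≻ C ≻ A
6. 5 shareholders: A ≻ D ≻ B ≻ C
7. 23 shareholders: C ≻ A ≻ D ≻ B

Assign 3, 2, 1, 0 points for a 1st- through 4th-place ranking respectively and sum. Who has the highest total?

D: 24·1 + 11·3 + 20·3 + 29·0 + 9·3 + 5·2 + 23·1 = 177
C: 24·2 + 11·0 + 20·2 + 29·2 + 9·1 + 5·0 + 23·3 = 224
A: 24·0 + 11·2 + 20·0 + 29·3 + 9·0 + 5·3 + 23·2 = 170
B: 24·3 + 11·1 + 20·1 + 29·1 + 9·2 + 5·1 + 23·0 = 155
C has the highest Borda score (224).

C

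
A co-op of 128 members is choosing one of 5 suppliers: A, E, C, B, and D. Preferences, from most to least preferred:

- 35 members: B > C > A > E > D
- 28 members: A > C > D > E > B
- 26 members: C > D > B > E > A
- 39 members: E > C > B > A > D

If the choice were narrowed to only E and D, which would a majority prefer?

Voters preferring E to D: 74; preferring D to E: 54.
E wins the head-to-head.

E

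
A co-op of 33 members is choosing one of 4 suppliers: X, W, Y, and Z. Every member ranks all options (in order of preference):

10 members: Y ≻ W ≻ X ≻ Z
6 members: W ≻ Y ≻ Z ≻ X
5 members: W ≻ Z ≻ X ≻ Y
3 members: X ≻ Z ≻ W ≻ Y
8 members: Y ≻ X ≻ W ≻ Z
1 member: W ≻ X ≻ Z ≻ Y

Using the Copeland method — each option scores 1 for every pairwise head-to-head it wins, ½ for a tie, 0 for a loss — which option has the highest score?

Y

X: beats Z; loses to W and Y → score 1.
W: beats X and Z; loses to Y → score 2.
Y: beats X, W, and Z → score 3.
Z: loses to X, W, and Y → score 0.
Y has the best pairwise record.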